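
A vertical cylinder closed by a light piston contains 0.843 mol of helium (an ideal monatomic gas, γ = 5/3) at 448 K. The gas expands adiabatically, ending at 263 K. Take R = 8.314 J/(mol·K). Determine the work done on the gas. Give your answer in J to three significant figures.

Adiabatic ⇒ Q = 0, so W_by = −ΔU = nCᵥ(T₁ − T₂).
Cᵥ = 3R/2 = 12.47 J/(mol·K).
W = (0.843)(12.47)(448 − 263) = 1945 J.
Work on gas = −W_by = -1945 J.

W ≈ -1940 J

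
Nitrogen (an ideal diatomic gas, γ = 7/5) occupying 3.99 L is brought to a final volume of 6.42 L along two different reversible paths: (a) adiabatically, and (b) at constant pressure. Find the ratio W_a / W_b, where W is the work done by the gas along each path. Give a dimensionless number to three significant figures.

Path (a) adiabatic: W = P₁V₁(1 − (V₁/V₂)^(γ−1))/(γ−1) → W_a/(P₁V₁) = 0.4331.
Path (b) isobaric: W = P₁(V₂ − V₁) → W_b/(P₁V₁) = 0.609.
W_a / W_b = 0.4331 / 0.609 = 0.7112.

W_a / W_b ≈ 0.711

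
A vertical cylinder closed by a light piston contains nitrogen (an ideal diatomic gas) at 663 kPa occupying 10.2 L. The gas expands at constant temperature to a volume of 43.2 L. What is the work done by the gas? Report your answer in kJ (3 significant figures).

Isothermal: W = nRT ln(V₂/V₁) = P₁V₁ ln(V₂/V₁).
P₁V₁ = (663 kPa)(10.2 L) = 6763 J.
W = 6763 × ln(43.2/10.2) = 6763 × 1.443
W_by_gas = 9761 J.

W ≈ 9.76 kJ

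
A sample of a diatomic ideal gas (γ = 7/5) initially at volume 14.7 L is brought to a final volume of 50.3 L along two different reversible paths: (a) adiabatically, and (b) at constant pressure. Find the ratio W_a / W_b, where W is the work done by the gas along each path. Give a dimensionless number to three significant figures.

W_a / W_b ≈ 0.401

Path (a) adiabatic: W = P₁V₁(1 − (V₁/V₂)^(γ−1))/(γ−1) → W_a/(P₁V₁) = 0.9716.
Path (b) isobaric: W = P₁(V₂ − V₁) → W_b/(P₁V₁) = 2.422.
W_a / W_b = 0.9716 / 2.422 = 0.4012.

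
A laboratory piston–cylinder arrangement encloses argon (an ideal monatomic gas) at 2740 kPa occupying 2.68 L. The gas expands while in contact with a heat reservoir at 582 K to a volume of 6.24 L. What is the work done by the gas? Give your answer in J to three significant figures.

W ≈ 6210 J

Isothermal: W = nRT ln(V₂/V₁) = P₁V₁ ln(V₂/V₁).
P₁V₁ = (2740 kPa)(2.68 L) = 7343 J.
W = 7343 × ln(6.24/2.68) = 7343 × 0.8452
W_by_gas = 6206 J.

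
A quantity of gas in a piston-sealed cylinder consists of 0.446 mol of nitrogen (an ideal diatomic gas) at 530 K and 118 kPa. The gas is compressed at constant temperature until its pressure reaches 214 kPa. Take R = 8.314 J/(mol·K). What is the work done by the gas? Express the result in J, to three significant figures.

W ≈ -1170 J

Isothermal process: W = nRT ln(V₂/V₁) = nRT ln(P₁/P₂).
W = (0.446)(8.314)(530) × ln(118/214)
  = 1965 × ln(0.5514) = 1965 × -0.5953
W_by_gas = -1170 J.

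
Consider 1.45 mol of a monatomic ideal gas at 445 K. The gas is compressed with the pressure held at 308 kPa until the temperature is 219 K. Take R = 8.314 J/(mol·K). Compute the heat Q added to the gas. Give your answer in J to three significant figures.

Isobaric: W = nRΔT = (1.45)(8.314)(-226) = -2724 J.
ΔU = nCᵥΔT with Cᵥ = 3R/2: ΔU = (1.45)(12.47)(-226) = -4087 J.
Q = ΔU + W = -4087 − 2724 = -6811 J.

Q ≈ -6810 J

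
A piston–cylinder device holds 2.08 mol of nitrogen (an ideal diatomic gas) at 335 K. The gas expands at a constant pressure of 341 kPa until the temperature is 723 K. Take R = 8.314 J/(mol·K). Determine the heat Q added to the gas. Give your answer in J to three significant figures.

Q ≈ 23500 J

Isobaric: W = nRΔT = (2.08)(8.314)(388) = 6710 J.
ΔU = nCᵥΔT with Cᵥ = 5R/2: ΔU = (2.08)(20.79)(388) = 16774 J.
Q = ΔU + W = 16774 + 6710 = 23484 J.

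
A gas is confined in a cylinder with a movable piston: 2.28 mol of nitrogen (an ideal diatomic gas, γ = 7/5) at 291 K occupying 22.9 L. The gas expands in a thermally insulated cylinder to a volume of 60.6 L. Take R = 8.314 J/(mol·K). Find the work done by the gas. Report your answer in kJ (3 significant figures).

W ≈ 4.45 kJ

Adiabatic: TV^(γ−1) = const with γ = 7/5.
T₂ = T₁ (V₁/V₂)^(γ−1) = 291 × (22.9/60.6)^0.4 = 291 × 0.6776 = 197.2 K.
W_by = nCᵥ(T₁ − T₂) = (2.28)(20.79)(291 − 197.2) = 4447 J.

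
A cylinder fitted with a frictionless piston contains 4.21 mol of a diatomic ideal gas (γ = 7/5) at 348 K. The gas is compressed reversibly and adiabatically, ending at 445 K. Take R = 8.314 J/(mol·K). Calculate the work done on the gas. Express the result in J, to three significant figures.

W ≈ 8490 J

Adiabatic ⇒ Q = 0, so W_by = −ΔU = nCᵥ(T₁ − T₂).
Cᵥ = 5R/2 = 20.79 J/(mol·K).
W = (4.21)(20.79)(348 − 445) = -8488 J.
Work on gas = −W_by = 8488 J.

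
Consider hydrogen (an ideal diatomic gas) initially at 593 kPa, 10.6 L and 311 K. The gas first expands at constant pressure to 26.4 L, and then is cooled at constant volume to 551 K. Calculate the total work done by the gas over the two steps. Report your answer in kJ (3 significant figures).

Step 1 (isobaric): W = PΔV = (593 kPa)(26.4 − 10.6 L) = 9369 J.
Step 2 (isochoric): W = 0 (constant volume).
W_total = 9369 + 0 = 9369 J.

W_total ≈ 9.37 kJ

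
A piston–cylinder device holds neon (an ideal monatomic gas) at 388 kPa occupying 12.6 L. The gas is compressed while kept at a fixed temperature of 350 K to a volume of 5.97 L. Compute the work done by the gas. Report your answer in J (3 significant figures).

Isothermal: W = nRT ln(V₂/V₁) = P₁V₁ ln(V₂/V₁).
P₁V₁ = (388 kPa)(12.6 L) = 4889 J.
W = 4889 × ln(5.97/12.6) = 4889 × -0.7469
W_by_gas = -3652 J.

W ≈ -3650 J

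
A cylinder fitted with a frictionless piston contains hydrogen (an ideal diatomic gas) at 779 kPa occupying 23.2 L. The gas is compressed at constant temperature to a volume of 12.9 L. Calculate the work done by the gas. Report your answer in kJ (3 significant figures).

Isothermal: W = nRT ln(V₂/V₁) = P₁V₁ ln(V₂/V₁).
P₁V₁ = (779 kPa)(23.2 L) = 18073 J.
W = 18073 × ln(12.9/23.2) = 18073 × -0.5869
W_by_gas = -10607 J.

W ≈ -10.6 kJ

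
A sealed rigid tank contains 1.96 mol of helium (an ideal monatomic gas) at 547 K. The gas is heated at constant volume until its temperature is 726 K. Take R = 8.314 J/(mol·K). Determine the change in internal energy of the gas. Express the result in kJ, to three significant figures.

ΔU ≈ 4.38 kJ

Constant volume ⇒ W = 0, so Q = ΔU = nCᵥΔT with Cᵥ = 3R/2 = 12.47 J/(mol·K).
ΔU = (1.96)(12.47)(726 − 547) = 4375 J.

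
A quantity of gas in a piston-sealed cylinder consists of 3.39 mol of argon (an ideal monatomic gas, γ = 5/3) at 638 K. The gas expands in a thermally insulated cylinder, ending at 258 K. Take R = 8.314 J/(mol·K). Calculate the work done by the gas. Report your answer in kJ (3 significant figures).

Adiabatic ⇒ Q = 0, so W_by = −ΔU = nCᵥ(T₁ − T₂).
Cᵥ = 3R/2 = 12.47 J/(mol·K).
W = (3.39)(12.47)(638 − 258) = 16065 J.

W ≈ 16.1 kJ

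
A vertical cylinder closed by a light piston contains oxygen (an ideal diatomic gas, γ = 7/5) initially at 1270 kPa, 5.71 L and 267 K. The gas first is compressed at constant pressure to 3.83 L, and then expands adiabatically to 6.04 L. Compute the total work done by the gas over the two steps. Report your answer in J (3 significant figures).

W_total ≈ -362 J

Step 1 (isobaric): W = PΔV = (1270 kPa)(3.83 − 5.71 L) = -2388 J.
After step 1: P = 1270 kPa, V = 3.83 L, T = 179.1 K.
Step 2 (adiabatic): W = (P₁V₁ − P₂V₂)/(γ−1) = (4864 − 4054)/0.4 = 2026 J.
W_total = -2388 + 2026 = -362 J.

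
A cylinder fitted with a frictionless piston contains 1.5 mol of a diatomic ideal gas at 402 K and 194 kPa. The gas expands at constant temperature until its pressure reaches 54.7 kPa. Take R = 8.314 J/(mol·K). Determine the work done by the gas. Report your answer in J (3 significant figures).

W ≈ 6350 J

Isothermal process: W = nRT ln(V₂/V₁) = nRT ln(P₁/P₂).
W = (1.5)(8.314)(402) × ln(194/54.7)
  = 5013 × ln(3.547) = 5013 × 1.266
W_by_gas = 6347 J.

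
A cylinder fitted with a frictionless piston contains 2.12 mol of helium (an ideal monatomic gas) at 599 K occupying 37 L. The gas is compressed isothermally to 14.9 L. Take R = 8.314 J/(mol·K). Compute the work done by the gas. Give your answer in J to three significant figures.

Isothermal: W = nRT ln(V₂/V₁).
W = (2.12)(8.314)(599) × ln(14.9/37)
  = 10558 × -0.9096
W_by_gas = -9603 J.

W ≈ -9600 J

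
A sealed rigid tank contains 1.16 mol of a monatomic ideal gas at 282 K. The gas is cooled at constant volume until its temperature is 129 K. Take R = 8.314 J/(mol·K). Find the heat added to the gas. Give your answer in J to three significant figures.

Constant volume ⇒ W = 0, so Q = ΔU = nCᵥΔT with Cᵥ = 3R/2 = 12.47 J/(mol·K).
ΔU = (1.16)(12.47)(129 − 282) = -2213 J.

Q ≈ -2210 J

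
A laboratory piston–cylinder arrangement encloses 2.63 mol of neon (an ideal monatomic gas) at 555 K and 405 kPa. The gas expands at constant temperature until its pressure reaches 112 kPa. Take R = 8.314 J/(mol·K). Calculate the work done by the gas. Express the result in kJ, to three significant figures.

Isothermal process: W = nRT ln(V₂/V₁) = nRT ln(P₁/P₂).
W = (2.63)(8.314)(555) × ln(405/112)
  = 12136 × ln(3.616) = 12136 × 1.285
W_by_gas = 15599 J.

W ≈ 15.6 kJ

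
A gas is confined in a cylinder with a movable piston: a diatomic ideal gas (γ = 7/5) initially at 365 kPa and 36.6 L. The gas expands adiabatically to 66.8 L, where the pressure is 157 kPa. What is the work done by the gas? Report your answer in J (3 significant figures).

Adiabatic: W = (P₁V₁ − P₂V₂)/(γ − 1) with γ = 7/5.
P₁V₁ = 13359 J, P₂V₂ = 10488 J.
W = (13359 − 10488) / 0.4 = 7179 J.

W ≈ 7180 J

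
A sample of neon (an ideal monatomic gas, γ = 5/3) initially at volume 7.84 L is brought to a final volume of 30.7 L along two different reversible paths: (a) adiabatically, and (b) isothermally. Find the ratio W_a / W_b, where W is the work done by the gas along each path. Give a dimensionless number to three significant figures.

W_a / W_b ≈ 0.657

Path (a) adiabatic: W = P₁V₁(1 − (V₁/V₂)^(γ−1))/(γ−1) → W_a/(P₁V₁) = 0.8962.
Path (b) isothermal: W = P₁V₁ ln(V₂/V₁) → W_b/(P₁V₁) = 1.365.
W_a / W_b = 0.8962 / 1.365 = 0.6566.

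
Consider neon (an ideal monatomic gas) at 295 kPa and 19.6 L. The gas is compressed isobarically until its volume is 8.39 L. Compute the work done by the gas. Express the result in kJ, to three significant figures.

Isobaric: W = P ΔV.
W = (295 kPa)(8.39 − 19.6 L) = (295)(-11.21) = -3307 J.

W ≈ -3.31 kJ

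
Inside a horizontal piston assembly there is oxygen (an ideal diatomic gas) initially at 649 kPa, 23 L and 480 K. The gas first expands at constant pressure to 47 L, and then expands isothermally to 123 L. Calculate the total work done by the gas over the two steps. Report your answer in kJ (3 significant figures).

W_total ≈ 44.9 kJ

Step 1 (isobaric): W = PΔV = (649 kPa)(47 − 23 L) = 15576 J.
After step 1: P = 649 kPa, V = 47 L, T = 980.9 K.
Step 2 (isothermal): W = P₁V₁ ln(V₂/V₁) = (30503) ln(123/47) = 29345 J.
W_total = 15576 + 29345 = 44921 J.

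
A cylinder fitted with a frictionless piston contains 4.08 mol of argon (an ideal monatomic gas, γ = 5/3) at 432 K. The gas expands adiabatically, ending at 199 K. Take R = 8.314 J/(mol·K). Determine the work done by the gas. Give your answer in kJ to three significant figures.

Adiabatic ⇒ Q = 0, so W_by = −ΔU = nCᵥ(T₁ − T₂).
Cᵥ = 3R/2 = 12.47 J/(mol·K).
W = (4.08)(12.47)(432 − 199) = 11855 J.

W ≈ 11.9 kJ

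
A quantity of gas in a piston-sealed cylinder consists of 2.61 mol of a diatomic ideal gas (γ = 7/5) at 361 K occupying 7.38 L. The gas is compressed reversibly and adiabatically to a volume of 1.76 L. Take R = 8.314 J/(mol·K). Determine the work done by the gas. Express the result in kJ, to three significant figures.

W ≈ -15.2 kJ

Adiabatic: TV^(γ−1) = const with γ = 7/5.
T₂ = T₁ (V₁/V₂)^(γ−1) = 361 × (7.38/1.76)^0.4 = 361 × 1.774 = 640.5 K.
W_by = nCᵥ(T₁ − T₂) = (2.61)(20.79)(361 − 640.5) = -15163 J.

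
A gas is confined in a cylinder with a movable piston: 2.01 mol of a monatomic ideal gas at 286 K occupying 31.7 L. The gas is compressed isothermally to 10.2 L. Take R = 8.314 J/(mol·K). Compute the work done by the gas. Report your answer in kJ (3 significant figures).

W ≈ -5.42 kJ

Isothermal: W = nRT ln(V₂/V₁).
W = (2.01)(8.314)(286) × ln(10.2/31.7)
  = 4779 × -1.134
W_by_gas = -5419 J.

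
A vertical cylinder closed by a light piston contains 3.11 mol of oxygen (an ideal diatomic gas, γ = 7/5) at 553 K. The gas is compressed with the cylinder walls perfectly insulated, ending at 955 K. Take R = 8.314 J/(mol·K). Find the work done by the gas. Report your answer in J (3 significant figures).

W ≈ -26000 J

Adiabatic ⇒ Q = 0, so W_by = −ΔU = nCᵥ(T₁ − T₂).
Cᵥ = 5R/2 = 20.79 J/(mol·K).
W = (3.11)(20.79)(553 − 955) = -25986 J.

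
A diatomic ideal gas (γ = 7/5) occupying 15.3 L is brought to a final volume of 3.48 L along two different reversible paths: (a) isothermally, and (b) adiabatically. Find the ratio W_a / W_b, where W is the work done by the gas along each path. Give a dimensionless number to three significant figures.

Path (a) isothermal: W = P₁V₁ ln(V₂/V₁) → W_a/(P₁V₁) = -1.481.
Path (b) adiabatic: W = P₁V₁(1 − (V₁/V₂)^(γ−1))/(γ−1) → W_b/(P₁V₁) = -2.02.
W_a / W_b = -1.481 / -2.02 = 0.7329.

W_a / W_b ≈ 0.733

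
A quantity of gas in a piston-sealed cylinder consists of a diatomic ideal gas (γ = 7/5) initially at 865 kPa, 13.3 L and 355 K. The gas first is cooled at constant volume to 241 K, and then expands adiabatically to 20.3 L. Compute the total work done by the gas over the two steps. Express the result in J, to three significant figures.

W_total ≈ 3040 J

Step 1 (isochoric): W = 0 (constant volume).
After step 1: P = 587.2 kPa (V unchanged).
Step 2 (adiabatic): W = (P₁V₁ − P₂V₂)/(γ−1) = (7810 − 6595)/0.4 = 3038 J.
W_total = 0 + 3038 = 3038 J.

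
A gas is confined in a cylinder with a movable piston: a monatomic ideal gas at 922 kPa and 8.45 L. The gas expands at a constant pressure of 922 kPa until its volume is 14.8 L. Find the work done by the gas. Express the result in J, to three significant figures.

W ≈ 5850 J

Isobaric: W = P ΔV.
W = (922 kPa)(14.8 − 8.45 L) = (922)(6.35) = 5855 J.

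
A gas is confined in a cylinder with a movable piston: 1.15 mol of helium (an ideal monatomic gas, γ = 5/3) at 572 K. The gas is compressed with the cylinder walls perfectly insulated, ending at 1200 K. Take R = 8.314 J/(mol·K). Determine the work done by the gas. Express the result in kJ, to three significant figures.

W ≈ -9.01 kJ

Adiabatic ⇒ Q = 0, so W_by = −ΔU = nCᵥ(T₁ − T₂).
Cᵥ = 3R/2 = 12.47 J/(mol·K).
W = (1.15)(12.47)(572 − 1200) = -9007 J.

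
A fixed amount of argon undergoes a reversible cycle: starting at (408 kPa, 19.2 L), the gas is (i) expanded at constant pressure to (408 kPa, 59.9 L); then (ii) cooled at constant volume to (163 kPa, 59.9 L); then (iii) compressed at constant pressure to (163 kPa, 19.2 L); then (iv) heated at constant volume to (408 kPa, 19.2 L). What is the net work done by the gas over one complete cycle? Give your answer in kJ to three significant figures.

W_net ≈ 9.97 kJ

Constant-volume legs do no work.
W(i) = (408)(59.9 − 19.2) = 16606 J; W(iii) = (163)(19.2 − 59.9) = -6634 J.
W_net = 16606 − 6634 = 9972 J (the clockwise enclosed area).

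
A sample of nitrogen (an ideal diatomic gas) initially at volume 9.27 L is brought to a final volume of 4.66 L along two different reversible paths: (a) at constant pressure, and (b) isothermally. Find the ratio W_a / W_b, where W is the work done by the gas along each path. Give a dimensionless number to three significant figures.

Path (a) isobaric: W = P₁(V₂ − V₁) → W_a/(P₁V₁) = -0.4973.
Path (b) isothermal: W = P₁V₁ ln(V₂/V₁) → W_b/(P₁V₁) = -0.6878.
W_a / W_b = -0.4973 / -0.6878 = 0.7231.

W_a / W_b ≈ 0.723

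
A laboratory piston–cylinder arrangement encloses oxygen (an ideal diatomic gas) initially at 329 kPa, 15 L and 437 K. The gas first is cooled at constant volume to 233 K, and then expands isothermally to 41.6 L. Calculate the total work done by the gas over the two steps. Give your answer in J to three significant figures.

W_total ≈ 2680 J

Step 1 (isochoric): W = 0 (constant volume).
After step 1: P = 175.4 kPa (V unchanged).
Step 2 (isothermal): W = P₁V₁ ln(V₂/V₁) = (2631) ln(41.6/15) = 2684 J.
W_total = 0 + 2684 = 2684 J.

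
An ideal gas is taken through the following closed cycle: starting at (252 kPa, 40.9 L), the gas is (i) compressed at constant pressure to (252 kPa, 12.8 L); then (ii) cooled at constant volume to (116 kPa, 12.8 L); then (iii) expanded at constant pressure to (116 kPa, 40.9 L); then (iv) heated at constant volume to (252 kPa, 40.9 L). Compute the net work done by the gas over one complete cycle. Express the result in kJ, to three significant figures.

W_net ≈ -3.82 kJ

Constant-volume legs do no work.
W(i) = (252)(12.8 − 40.9) = -7081 J; W(iii) = (116)(40.9 − 12.8) = 3260 J.
W_net = -7081 + 3260 = -3822 J (the counter-clockwise enclosed area).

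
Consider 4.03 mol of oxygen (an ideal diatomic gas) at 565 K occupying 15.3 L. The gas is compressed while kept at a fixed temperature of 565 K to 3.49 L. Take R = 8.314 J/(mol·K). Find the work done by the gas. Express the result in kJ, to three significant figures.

W ≈ -28.0 kJ

Isothermal: W = nRT ln(V₂/V₁).
W = (4.03)(8.314)(565) × ln(3.49/15.3)
  = 18931 × -1.478
W_by_gas = -27978 J.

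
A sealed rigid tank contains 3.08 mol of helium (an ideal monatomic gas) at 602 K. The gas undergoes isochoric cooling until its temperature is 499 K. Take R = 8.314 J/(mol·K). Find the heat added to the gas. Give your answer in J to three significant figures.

Q ≈ -3960 J

Constant volume ⇒ W = 0, so Q = ΔU = nCᵥΔT with Cᵥ = 3R/2 = 12.47 J/(mol·K).
ΔU = (3.08)(12.47)(499 − 602) = -3956 J.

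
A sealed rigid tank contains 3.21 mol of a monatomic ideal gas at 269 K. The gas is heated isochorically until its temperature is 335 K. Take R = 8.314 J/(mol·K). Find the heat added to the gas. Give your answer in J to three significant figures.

Constant volume ⇒ W = 0, so Q = ΔU = nCᵥΔT with Cᵥ = 3R/2 = 12.47 J/(mol·K).
ΔU = (3.21)(12.47)(335 − 269) = 2642 J.

Q ≈ 2640 J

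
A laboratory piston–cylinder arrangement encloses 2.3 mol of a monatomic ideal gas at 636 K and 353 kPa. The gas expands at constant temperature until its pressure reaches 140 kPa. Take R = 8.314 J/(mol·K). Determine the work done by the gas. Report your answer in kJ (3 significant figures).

Isothermal process: W = nRT ln(V₂/V₁) = nRT ln(P₁/P₂).
W = (2.3)(8.314)(636) × ln(353/140)
  = 12162 × ln(2.521) = 12162 × 0.9248
W_by_gas = 11247 J.

W ≈ 11.2 kJ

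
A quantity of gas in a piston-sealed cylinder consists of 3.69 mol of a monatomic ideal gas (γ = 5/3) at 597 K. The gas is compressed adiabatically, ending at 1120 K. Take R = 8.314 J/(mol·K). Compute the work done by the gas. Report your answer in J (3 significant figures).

W ≈ -24100 J

Adiabatic ⇒ Q = 0, so W_by = −ΔU = nCᵥ(T₁ − T₂).
Cᵥ = 3R/2 = 12.47 J/(mol·K).
W = (3.69)(12.47)(597 − 1120) = -24067 J.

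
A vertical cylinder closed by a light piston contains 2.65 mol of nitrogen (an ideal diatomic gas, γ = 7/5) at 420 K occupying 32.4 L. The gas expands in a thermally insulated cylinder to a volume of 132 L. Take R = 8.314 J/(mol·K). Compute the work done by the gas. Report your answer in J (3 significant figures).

Adiabatic: TV^(γ−1) = const with γ = 7/5.
T₂ = T₁ (V₁/V₂)^(γ−1) = 420 × (32.4/132)^0.4 = 420 × 0.5701 = 239.5 K.
W_by = nCᵥ(T₁ − T₂) = (2.65)(20.79)(420 − 239.5) = 9944 J.

W ≈ 9940 J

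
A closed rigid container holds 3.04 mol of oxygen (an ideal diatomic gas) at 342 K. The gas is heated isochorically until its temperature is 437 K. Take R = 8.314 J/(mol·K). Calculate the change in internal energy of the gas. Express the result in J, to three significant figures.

ΔU ≈ 6000 J

Constant volume ⇒ W = 0, so Q = ΔU = nCᵥΔT with Cᵥ = 5R/2 = 20.79 J/(mol·K).
ΔU = (3.04)(20.79)(437 − 342) = 6003 J.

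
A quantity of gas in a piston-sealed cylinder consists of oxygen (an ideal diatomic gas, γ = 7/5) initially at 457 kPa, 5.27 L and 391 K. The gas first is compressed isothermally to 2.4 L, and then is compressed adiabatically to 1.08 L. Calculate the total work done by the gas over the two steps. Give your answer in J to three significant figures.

Step 1 (isothermal): W = P₁V₁ ln(V₂/V₁) = (2408) ln(2.4/5.27) = -1894 J.
After step 1: P = 1003 kPa, V = 2.4 L, T = 391 K.
Step 2 (adiabatic): W = (P₁V₁ − P₂V₂)/(γ−1) = (2408 − 3315)/0.4 = -2266 J.
W_total = -1894 − 2266 = -4160 J.

W_total ≈ -4160 J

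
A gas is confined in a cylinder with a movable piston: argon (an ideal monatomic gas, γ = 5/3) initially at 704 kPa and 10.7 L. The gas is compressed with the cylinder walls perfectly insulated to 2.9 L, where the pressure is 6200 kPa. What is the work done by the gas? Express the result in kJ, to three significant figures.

Adiabatic: W = (P₁V₁ − P₂V₂)/(γ − 1) with γ = 5/3.
P₁V₁ = 7533 J, P₂V₂ = 17980 J.
W = (7533 − 17980) / 0.6667 = -15671 J.

W ≈ -15.7 kJ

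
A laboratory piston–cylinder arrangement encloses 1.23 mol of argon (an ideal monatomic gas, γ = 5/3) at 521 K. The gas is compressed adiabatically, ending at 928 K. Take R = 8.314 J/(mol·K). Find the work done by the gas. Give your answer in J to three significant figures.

W ≈ -6240 J

Adiabatic ⇒ Q = 0, so W_by = −ΔU = nCᵥ(T₁ − T₂).
Cᵥ = 3R/2 = 12.47 J/(mol·K).
W = (1.23)(12.47)(521 − 928) = -6243 J.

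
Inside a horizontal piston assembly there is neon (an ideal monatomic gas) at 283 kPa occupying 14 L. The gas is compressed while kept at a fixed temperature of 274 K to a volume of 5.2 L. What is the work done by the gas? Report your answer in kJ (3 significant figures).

Isothermal: W = nRT ln(V₂/V₁) = P₁V₁ ln(V₂/V₁).
P₁V₁ = (283 kPa)(14 L) = 3962 J.
W = 3962 × ln(5.2/14) = 3962 × -0.9904
W_by_gas = -3924 J.

W ≈ -3.92 kJ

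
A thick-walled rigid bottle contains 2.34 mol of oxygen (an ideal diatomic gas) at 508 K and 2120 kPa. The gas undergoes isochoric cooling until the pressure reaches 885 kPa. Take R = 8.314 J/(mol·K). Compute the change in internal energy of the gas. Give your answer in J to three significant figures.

Constant volume ⇒ W = 0, so Q = ΔU = nCᵥΔT with Cᵥ = 5R/2 = 20.79 J/(mol·K).
At constant V, T₂/T₁ = P₂/P₁ ⇒ ΔT = T₁(P₂/P₁ − 1) = 508·(885/2120 − 1) = -295.9 K.
ΔU = (2.34)(20.79)(-295.9) = -14393 J.

ΔU ≈ -14400 J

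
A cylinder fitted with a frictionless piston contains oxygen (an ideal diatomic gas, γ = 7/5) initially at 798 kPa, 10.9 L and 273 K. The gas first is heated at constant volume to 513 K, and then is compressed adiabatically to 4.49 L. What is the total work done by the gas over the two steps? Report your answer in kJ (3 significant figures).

Step 1 (isochoric): W = 0 (constant volume).
After step 1: P = 1500 kPa (V unchanged).
Step 2 (adiabatic): W = (P₁V₁ − P₂V₂)/(γ−1) = (16345 − 23305)/0.4 = -17401 J.
W_total = 0 − 17401 = -17401 J.

W_total ≈ -17.4 kJ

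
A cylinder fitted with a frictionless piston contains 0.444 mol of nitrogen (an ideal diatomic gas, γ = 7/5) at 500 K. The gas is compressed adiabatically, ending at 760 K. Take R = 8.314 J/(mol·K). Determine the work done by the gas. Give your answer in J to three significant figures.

Adiabatic ⇒ Q = 0, so W_by = −ΔU = nCᵥ(T₁ − T₂).
Cᵥ = 5R/2 = 20.79 J/(mol·K).
W = (0.444)(20.79)(500 − 760) = -2399 J.

W ≈ -2400 J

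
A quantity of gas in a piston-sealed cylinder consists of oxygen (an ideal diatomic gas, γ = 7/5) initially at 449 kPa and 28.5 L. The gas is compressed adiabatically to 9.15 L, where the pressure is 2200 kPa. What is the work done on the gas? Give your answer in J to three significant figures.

W ≈ 18300 J

Adiabatic: W = (P₁V₁ − P₂V₂)/(γ − 1) with γ = 7/5.
P₁V₁ = 12796 J, P₂V₂ = 20130 J.
W = (12796 − 20130) / 0.4 = -18334 J.
Work on gas = −W_by = 18334 J.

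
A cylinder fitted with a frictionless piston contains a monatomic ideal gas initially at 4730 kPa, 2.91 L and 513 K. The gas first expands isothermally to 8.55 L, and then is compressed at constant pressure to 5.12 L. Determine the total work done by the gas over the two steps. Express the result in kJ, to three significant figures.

Step 1 (isothermal): W = P₁V₁ ln(V₂/V₁) = (13764) ln(8.55/2.91) = 14835 J.
After step 1: P = 1610 kPa, V = 8.55 L, T = 513 K.
Step 2 (isobaric): W = PΔV = (1610 kPa)(5.12 − 8.55 L) = -5522 J.
W_total = 14835 − 5522 = 9313 J.

W_total ≈ 9.31 kJ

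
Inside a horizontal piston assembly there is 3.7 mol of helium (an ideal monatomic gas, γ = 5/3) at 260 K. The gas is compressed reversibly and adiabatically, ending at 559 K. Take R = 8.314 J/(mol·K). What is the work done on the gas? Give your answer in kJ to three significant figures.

Adiabatic ⇒ Q = 0, so W_by = −ΔU = nCᵥ(T₁ − T₂).
Cᵥ = 3R/2 = 12.47 J/(mol·K).
W = (3.7)(12.47)(260 − 559) = -13797 J.
Work on gas = −W_by = 13797 J.

W ≈ 13.8 kJ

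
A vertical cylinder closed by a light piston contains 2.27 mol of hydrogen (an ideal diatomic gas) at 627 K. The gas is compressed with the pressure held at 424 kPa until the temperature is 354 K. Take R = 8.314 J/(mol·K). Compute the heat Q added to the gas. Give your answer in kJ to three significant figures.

Isobaric: W = nRΔT = (2.27)(8.314)(-273) = -5152 J.
ΔU = nCᵥΔT with Cᵥ = 5R/2: ΔU = (2.27)(20.79)(-273) = -12881 J.
Q = ΔU + W = -12881 − 5152 = -18033 J.

Q ≈ -18.0 kJ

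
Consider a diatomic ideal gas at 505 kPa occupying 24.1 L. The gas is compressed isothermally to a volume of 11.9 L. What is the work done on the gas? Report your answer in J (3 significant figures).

W ≈ 8590 J

Isothermal: W = nRT ln(V₂/V₁) = P₁V₁ ln(V₂/V₁).
P₁V₁ = (505 kPa)(24.1 L) = 12170 J.
W = 12170 × ln(11.9/24.1) = 12170 × -0.7057
W_by_gas = -8588 J; work on gas = −W_by = 8588 J.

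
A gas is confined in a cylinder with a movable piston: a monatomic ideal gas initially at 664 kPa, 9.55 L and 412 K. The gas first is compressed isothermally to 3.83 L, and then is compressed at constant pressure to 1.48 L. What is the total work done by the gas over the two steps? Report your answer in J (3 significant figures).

Step 1 (isothermal): W = P₁V₁ ln(V₂/V₁) = (6341) ln(3.83/9.55) = -5794 J.
After step 1: P = 1656 kPa, V = 3.83 L, T = 412 K.
Step 2 (isobaric): W = PΔV = (1656 kPa)(1.48 − 3.83 L) = -3891 J.
W_total = -5794 − 3891 = -9685 J.

W_total ≈ -9680 J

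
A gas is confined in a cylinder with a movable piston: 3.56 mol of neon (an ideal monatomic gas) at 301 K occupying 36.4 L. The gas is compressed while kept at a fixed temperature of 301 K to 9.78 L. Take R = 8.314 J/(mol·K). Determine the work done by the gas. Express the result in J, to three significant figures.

W ≈ -11700 J

Isothermal: W = nRT ln(V₂/V₁).
W = (3.56)(8.314)(301) × ln(9.78/36.4)
  = 8909 × -1.314
W_by_gas = -11708 J.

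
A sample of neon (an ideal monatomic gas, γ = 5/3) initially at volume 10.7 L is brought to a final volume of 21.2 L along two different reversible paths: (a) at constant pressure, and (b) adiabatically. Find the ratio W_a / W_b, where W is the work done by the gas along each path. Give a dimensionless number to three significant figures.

Path (a) isobaric: W = P₁(V₂ − V₁) → W_a/(P₁V₁) = 0.9813.
Path (b) adiabatic: W = P₁V₁(1 − (V₁/V₂)^(γ−1))/(γ−1) → W_b/(P₁V₁) = 0.5491.
W_a / W_b = 0.9813 / 0.5491 = 1.787.

W_a / W_b ≈ 1.79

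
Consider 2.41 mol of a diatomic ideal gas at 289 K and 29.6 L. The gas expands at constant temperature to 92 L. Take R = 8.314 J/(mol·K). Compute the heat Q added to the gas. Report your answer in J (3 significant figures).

Isothermal ⇒ ΔU = 0, so Q = W = nRT ln(V₂/V₁).
Q = (2.41)(8.314)(289) ln(92/29.6) = 5791 × 1.134 = 6567 J.

Q ≈ 6570 J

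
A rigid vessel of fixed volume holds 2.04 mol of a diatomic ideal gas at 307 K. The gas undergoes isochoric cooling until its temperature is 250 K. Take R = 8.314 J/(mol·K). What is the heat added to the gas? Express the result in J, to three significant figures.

Constant volume ⇒ W = 0, so Q = ΔU = nCᵥΔT with Cᵥ = 5R/2 = 20.79 J/(mol·K).
ΔU = (2.04)(20.79)(250 − 307) = -2417 J.

Q ≈ -2420 J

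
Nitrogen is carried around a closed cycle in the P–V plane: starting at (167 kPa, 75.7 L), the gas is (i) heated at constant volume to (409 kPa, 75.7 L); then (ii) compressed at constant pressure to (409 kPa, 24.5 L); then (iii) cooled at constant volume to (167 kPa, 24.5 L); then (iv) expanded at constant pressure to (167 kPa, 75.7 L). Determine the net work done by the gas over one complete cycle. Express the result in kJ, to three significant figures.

Constant-volume legs do no work.
W(ii) = (409)(24.5 − 75.7) = -20941 J; W(iv) = (167)(75.7 − 24.5) = 8550 J.
W_net = -20941 + 8550 = -12390 J (the counter-clockwise enclosed area).

W_net ≈ -12.4 kJ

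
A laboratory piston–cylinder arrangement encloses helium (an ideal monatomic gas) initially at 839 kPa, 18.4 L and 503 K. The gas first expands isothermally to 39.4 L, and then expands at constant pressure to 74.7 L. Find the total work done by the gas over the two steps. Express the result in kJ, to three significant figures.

W_total ≈ 25.6 kJ

Step 1 (isothermal): W = P₁V₁ ln(V₂/V₁) = (15438) ln(39.4/18.4) = 11754 J.
After step 1: P = 391.8 kPa, V = 39.4 L, T = 503 K.
Step 2 (isobaric): W = PΔV = (391.8 kPa)(74.7 − 39.4 L) = 13831 J.
W_total = 11754 + 13831 = 25586 J.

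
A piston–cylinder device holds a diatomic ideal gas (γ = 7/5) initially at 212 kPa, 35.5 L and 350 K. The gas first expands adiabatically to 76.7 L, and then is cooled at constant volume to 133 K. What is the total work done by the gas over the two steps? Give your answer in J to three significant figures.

Step 1 (adiabatic): W = (P₁V₁ − P₂V₂)/(γ−1) = (7526 − 5530)/0.4 = 4990 J.
Step 2 (isochoric): W = 0 (constant volume).
W_total = 4990 + 0 = 4990 J.

W_total ≈ 4990 J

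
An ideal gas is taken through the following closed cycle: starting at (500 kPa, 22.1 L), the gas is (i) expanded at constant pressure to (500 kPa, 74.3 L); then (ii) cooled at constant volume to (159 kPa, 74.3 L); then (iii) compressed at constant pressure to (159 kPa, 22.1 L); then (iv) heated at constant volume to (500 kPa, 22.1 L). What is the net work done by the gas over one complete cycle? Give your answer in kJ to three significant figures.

Constant-volume legs do no work.
W(i) = (500)(74.3 − 22.1) = 26100 J; W(iii) = (159)(22.1 − 74.3) = -8300 J.
W_net = 26100 − 8300 = 17800 J (the clockwise enclosed area).

W_net ≈ 17.8 kJ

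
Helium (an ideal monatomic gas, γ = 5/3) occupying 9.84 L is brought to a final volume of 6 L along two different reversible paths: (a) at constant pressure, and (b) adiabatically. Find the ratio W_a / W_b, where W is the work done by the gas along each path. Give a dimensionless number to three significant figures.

Path (a) isobaric: W = P₁(V₂ − V₁) → W_a/(P₁V₁) = -0.3902.
Path (b) adiabatic: W = P₁V₁(1 − (V₁/V₂)^(γ−1))/(γ−1) → W_b/(P₁V₁) = -0.586.
W_a / W_b = -0.3902 / -0.586 = 0.6659.

W_a / W_b ≈ 0.666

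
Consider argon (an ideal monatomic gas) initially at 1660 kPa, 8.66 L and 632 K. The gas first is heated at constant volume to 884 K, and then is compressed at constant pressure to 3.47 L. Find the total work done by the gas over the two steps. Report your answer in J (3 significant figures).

W_total ≈ -12100 J

Step 1 (isochoric): W = 0 (constant volume).
After step 1: P = 2322 kPa (V unchanged).
Step 2 (isobaric): W = PΔV = (2322 kPa)(3.47 − 8.66 L) = -12051 J.
W_total = 0 − 12051 = -12051 J.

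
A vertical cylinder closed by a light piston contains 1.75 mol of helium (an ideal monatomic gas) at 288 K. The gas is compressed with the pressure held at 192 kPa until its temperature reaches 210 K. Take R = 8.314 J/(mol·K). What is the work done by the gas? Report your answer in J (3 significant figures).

W ≈ -1130 J

Isobaric: W = P ΔV = nR ΔT.
W = (1.75)(8.314)(210 − 288) = -1135 J.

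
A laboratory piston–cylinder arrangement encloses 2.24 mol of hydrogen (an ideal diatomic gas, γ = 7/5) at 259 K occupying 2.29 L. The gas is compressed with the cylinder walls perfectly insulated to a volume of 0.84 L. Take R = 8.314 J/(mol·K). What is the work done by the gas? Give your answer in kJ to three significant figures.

W ≈ -5.95 kJ

Adiabatic: TV^(γ−1) = const with γ = 7/5.
T₂ = T₁ (V₁/V₂)^(γ−1) = 259 × (2.29/0.84)^0.4 = 259 × 1.494 = 386.8 K.
W_by = nCᵥ(T₁ − T₂) = (2.24)(20.79)(259 − 386.8) = -5952 J.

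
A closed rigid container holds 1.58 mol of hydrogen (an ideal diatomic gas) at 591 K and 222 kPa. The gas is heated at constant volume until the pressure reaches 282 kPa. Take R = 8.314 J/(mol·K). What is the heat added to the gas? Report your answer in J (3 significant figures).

Q ≈ 5250 J

Constant volume ⇒ W = 0, so Q = ΔU = nCᵥΔT with Cᵥ = 5R/2 = 20.79 J/(mol·K).
At constant V, T₂/T₁ = P₂/P₁ ⇒ ΔT = T₁(P₂/P₁ − 1) = 591·(282/222 − 1) = 159.7 K.
ΔU = (1.58)(20.79)(159.7) = 5246 J.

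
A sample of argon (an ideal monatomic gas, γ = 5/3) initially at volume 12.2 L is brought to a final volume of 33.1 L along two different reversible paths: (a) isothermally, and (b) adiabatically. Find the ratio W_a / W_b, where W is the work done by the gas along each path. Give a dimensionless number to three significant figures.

Path (a) isothermal: W = P₁V₁ ln(V₂/V₁) → W_a/(P₁V₁) = 0.9981.
Path (b) adiabatic: W = P₁V₁(1 − (V₁/V₂)^(γ−1))/(γ−1) → W_b/(P₁V₁) = 0.7289.
W_a / W_b = 0.9981 / 0.7289 = 1.369.

W_a / W_b ≈ 1.37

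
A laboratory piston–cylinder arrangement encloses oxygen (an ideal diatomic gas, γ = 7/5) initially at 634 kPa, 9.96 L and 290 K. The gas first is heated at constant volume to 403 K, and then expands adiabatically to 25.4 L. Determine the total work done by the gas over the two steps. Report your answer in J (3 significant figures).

Step 1 (isochoric): W = 0 (constant volume).
After step 1: P = 881 kPa (V unchanged).
Step 2 (adiabatic): W = (P₁V₁ − P₂V₂)/(γ−1) = (8775 − 6034)/0.4 = 6852 J.
W_total = 0 + 6852 = 6852 J.

W_total ≈ 6850 J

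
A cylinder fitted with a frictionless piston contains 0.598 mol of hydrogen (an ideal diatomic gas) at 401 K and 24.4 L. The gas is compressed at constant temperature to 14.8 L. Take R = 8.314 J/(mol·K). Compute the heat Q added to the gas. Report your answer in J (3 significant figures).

Q ≈ -997 J

Isothermal ⇒ ΔU = 0, so Q = W = nRT ln(V₂/V₁).
Q = (0.598)(8.314)(401) ln(14.8/24.4) = 1994 × -0.5 = -996.8 J.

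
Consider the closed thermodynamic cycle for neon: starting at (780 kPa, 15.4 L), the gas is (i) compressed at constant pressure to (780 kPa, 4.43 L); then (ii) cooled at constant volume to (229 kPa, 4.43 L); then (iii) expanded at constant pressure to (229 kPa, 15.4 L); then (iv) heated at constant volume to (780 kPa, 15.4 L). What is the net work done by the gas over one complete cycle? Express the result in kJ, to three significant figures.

W_net ≈ -6.04 kJ

Constant-volume legs do no work.
W(i) = (780)(4.43 − 15.4) = -8557 J; W(iii) = (229)(15.4 − 4.43) = 2512 J.
W_net = -8557 + 2512 = -6044 J (the counter-clockwise enclosed area).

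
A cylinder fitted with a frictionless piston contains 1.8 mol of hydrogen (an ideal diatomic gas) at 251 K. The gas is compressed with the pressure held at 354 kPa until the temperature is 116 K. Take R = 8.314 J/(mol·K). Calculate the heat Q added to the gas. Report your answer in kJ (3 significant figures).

Isobaric: W = nRΔT = (1.8)(8.314)(-135) = -2020 J.
ΔU = nCᵥΔT with Cᵥ = 5R/2: ΔU = (1.8)(20.79)(-135) = -5051 J.
Q = ΔU + W = -5051 − 2020 = -7071 J.

Q ≈ -7.07 kJ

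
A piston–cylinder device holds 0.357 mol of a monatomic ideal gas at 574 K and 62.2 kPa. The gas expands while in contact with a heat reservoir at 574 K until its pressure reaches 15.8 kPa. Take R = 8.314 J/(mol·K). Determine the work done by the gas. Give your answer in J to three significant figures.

Isothermal process: W = nRT ln(V₂/V₁) = nRT ln(P₁/P₂).
W = (0.357)(8.314)(574) × ln(62.2/15.8)
  = 1704 × ln(3.937) = 1704 × 1.37
W_by_gas = 2335 J.

W ≈ 2330 J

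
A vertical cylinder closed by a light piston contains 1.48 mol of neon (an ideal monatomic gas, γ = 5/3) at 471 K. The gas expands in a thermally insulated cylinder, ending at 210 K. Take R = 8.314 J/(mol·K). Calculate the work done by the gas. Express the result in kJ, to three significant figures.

W ≈ 4.82 kJ

Adiabatic ⇒ Q = 0, so W_by = −ΔU = nCᵥ(T₁ − T₂).
Cᵥ = 3R/2 = 12.47 J/(mol·K).
W = (1.48)(12.47)(471 − 210) = 4817 J.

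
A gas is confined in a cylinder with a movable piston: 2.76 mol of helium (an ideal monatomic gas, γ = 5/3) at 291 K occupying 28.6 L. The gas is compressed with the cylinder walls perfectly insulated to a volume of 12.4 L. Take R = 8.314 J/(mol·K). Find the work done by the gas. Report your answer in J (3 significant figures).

Adiabatic: TV^(γ−1) = const with γ = 5/3.
T₂ = T₁ (V₁/V₂)^(γ−1) = 291 × (28.6/12.4)^0.667 = 291 × 1.746 = 508 K.
W_by = nCᵥ(T₁ − T₂) = (2.76)(12.47)(291 − 508) = -7469 J.

W ≈ -7470 J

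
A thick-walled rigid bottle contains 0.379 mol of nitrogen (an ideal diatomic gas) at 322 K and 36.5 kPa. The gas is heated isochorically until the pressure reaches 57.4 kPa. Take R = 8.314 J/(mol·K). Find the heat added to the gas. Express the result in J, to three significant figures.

Q ≈ 1450 J

Constant volume ⇒ W = 0, so Q = ΔU = nCᵥΔT with Cᵥ = 5R/2 = 20.79 J/(mol·K).
At constant V, T₂/T₁ = P₂/P₁ ⇒ ΔT = T₁(P₂/P₁ − 1) = 322·(57.4/36.5 − 1) = 184.4 K.
ΔU = (0.379)(20.79)(184.4) = 1452 J.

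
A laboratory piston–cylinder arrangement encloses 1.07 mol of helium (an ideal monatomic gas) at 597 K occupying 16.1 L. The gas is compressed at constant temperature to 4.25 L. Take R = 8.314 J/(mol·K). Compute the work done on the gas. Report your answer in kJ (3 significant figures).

Isothermal: W = nRT ln(V₂/V₁).
W = (1.07)(8.314)(597) × ln(4.25/16.1)
  = 5311 × -1.332
W_by_gas = -7074 J; work on gas = −W_by = 7074 J.

W ≈ 7.07 kJ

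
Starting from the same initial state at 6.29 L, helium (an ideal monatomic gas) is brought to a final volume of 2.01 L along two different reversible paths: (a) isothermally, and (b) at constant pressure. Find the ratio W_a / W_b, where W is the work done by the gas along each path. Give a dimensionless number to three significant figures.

Path (a) isothermal: W = P₁V₁ ln(V₂/V₁) → W_a/(P₁V₁) = -1.141.
Path (b) isobaric: W = P₁(V₂ − V₁) → W_b/(P₁V₁) = -0.6804.
W_a / W_b = -1.141 / -0.6804 = 1.677.

W_a / W_b ≈ 1.68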